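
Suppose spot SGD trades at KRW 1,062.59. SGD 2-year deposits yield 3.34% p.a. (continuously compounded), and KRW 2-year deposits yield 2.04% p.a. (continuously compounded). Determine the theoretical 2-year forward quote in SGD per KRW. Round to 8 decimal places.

0.00096589

T = 2 years.
Growth of 1 KRW over T: e^(0.0204×2) = 1.0416438.
SGD accumulates by e^(0.0334×2) = 1.0690816.
Forward (KRW per SGD) = 1062.59 × 1.0416438 / 1.0690816 = 1035.319.
Invert for SGD per KRW: 1 / 1035.319 = 0.00096589.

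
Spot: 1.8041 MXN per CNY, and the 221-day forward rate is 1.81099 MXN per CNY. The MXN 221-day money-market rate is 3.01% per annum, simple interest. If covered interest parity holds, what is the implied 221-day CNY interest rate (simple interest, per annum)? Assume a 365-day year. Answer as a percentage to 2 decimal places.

2.37%

T = 221/365 years.
F/S = 1.81099/1.8041 = 1.0038191 = (growth of MXN) / (growth of CNY).
The MXN side grows by 1 + 0.0301×221/365 = 1.0182249.
Hence g_CNY = 1.014351.
r = (1.014351 − 1)/(221/365) = 0.023702 → 2.37%.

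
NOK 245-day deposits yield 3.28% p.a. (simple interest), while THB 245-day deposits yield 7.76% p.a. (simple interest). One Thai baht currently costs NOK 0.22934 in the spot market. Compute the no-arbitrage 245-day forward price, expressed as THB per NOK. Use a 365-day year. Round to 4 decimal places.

T = 245/365 years.
Growth of 1 NOK over T: 1 + 0.0328×245/365 = 1.0220164.
Growth of 1 THB over T: 1 + 0.0776×245/365 = 1.0520877.
Forward (NOK per THB) = 0.22934 × 1.0220164 / 1.0520877 = 0.2227849.
Invert for THB per NOK: 1 / 0.2227849 = 4.4886.

4.4886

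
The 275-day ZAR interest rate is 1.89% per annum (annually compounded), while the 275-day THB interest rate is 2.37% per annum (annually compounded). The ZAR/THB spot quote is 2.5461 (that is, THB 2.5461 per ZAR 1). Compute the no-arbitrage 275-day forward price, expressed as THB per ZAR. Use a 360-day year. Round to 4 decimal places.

T = 275/360 years.
THB growth factor: (1 + 0.0237)^(275/360) = 1.018054.
ZAR accumulates by (1 + 0.0189)^(275/360) = 1.0144055.
So F = 2.5461 × 1.018054 / 1.0144055 = 2.555258 (THB/ZAR).

2.5553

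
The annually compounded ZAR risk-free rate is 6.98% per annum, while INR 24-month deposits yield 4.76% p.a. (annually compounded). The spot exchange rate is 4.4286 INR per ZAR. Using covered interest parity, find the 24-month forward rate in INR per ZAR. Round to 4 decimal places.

T = 2 years.
Growth of 1 INR over T: (1 + 0.0476)^2 = 1.0974658.
ZAR accumulates by (1 + 0.0698)^2 = 1.144472.
CIP: F = S · (grow INR)/(grow ZAR) = 4.4286 × 1.0974658/1.144472 = 4.246707 INR per ZAR.

4.2467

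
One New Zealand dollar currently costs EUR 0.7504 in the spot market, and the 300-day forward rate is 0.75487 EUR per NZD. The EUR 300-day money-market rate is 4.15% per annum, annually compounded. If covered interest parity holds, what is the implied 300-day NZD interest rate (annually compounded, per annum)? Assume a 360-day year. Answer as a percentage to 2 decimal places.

3.41%

T = 300/360 years.
CIP gives F = S · g_EUR/g_NZD, so g_EUR/g_NZD = 0.75487/0.7504 = 1.0059568.
The EUR side grows by (1 + 0.0415)^(300/360) = 1.0344656.
Hence g_NZD = 1.028340.
Annualise: 1.028340^(360/300) − 1 = 0.034104 = 3.41%.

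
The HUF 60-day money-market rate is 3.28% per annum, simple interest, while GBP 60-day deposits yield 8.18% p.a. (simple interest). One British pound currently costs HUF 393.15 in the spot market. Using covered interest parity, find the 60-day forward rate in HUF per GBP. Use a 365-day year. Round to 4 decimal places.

390.0253

T = 60/365 years.
Growth of 1 HUF over T: 1 + 0.0328×60/365 = 1.005391781.
GBP growth factor: 1 + 0.0818×60/365 = 1.013446575.
So F = 393.15 × 1.005391781 / 1.013446575 = 390.025275 (HUF/GBP).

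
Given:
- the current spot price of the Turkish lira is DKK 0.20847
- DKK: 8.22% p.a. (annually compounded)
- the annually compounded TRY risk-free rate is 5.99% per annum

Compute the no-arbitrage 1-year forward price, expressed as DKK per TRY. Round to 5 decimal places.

T = 1 year.
DKK accumulates by (1 + 0.0822)^1 = 1.082200.
TRY accumulates by (1 + 0.0599)^1 = 1.059900.
CIP: F = S · (grow DKK)/(grow TRY) = 0.20847 × 1.082200/1.059900 = 0.2128562 DKK per TRY.

0.21286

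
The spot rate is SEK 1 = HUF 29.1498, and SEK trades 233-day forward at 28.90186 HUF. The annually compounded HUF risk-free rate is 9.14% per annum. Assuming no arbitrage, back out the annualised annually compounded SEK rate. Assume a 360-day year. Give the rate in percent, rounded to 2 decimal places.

10.59%

T = 233/360 years.
By CIP, F/S equals the HUF-to-SEK growth ratio: 28.90186/29.1498 = 0.9914943.
HUF growth factor: (1 + 0.0914)^(233/360) = 1.0582397.
So the SEK growth factor = 1.067318.
Annualise: 1.067318^(360/233) − 1 = 0.105900 = 10.59%.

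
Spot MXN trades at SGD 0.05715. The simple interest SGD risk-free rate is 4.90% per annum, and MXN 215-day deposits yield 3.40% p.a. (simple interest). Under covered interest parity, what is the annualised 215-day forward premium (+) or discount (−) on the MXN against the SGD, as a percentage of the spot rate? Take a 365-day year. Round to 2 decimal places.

+1.47%

T = 215/365 years.
F = S · g_SGD/g_MXN = 0.05715 × 1.028863/1.0200274 = 0.05764504.
(F − S)/S ÷ T = (0.05764504 − 0.05715)/0.05715/(215/365) = 0.014705 → 1.47%.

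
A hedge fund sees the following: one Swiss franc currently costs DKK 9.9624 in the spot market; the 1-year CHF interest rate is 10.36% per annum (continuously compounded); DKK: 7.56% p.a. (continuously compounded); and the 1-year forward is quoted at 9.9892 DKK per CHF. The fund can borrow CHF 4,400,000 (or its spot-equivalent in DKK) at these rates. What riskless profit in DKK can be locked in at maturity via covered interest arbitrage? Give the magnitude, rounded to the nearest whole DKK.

DKK 1,473,253

T = 1 year.
Route A — deposit CHF, sell forward: 4,400,000 × 1.1091567035 × 9.9892 = DKK 48,750,187.83.
Route B — convert at spot, deposit DKK: 4,400,000 × 9.9624 × 1.0785310754 = DKK 47,276,935.14.
The quoted forward overvalues CHF, so borrow DKK, buy CHF at spot, deposit the CHF at 10.36%, and sell the proceeds forward at 9.9892.
Arbitrage profit = |48,750,187.83 − 47,276,935.14| = DKK 1,473,253.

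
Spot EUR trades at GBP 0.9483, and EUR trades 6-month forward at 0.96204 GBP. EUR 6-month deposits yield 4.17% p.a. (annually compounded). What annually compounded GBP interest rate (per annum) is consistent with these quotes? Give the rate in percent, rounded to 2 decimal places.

7.21%

T = 6/12 years.
CIP gives F = S · g_GBP/g_EUR, so g_GBP/g_EUR = 0.96204/0.9483 = 1.0144891.
EUR growth factor: (1 + 0.0417)^(6/12) = 1.0206371.
Hence g_GBP = 1.0354252.
r = 1.0354252^(12/6) − 1 = 0.072105 → 7.21%.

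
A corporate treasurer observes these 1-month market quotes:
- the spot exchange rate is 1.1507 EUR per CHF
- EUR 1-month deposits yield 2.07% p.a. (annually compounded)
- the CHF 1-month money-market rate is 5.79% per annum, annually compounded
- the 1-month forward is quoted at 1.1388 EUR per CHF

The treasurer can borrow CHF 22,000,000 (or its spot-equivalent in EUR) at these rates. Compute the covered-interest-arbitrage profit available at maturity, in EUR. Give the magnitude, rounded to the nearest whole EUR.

EUR 187,271

T = 1/12 years.
Invest the CHF and cover forward: 22,000,000 × 1.0047015018 × 1.1388 = EUR 25,171,389.55.
Convert at spot and invest in EUR: 22,000,000 × 1.1507 × 1.0017088473 = EUR 25,358,660.15.
The quoted forward undervalues CHF, so borrow CHF, convert to EUR at spot, deposit the EUR at 2.07%, and buy CHF forward at 1.1388 to cover the loan.
Arbitrage profit = |25,171,389.55 − 25,358,660.15| = EUR 187,271.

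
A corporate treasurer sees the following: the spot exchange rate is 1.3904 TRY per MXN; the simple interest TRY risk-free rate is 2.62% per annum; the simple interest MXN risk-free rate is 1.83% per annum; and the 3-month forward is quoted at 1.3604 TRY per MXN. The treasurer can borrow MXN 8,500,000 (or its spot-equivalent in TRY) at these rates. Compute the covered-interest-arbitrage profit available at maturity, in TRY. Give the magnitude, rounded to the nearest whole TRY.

T = 3/12 years.
Keep in MXN, deliver into the forward: 8,500,000·1.004575·1.3604 = TRY 11,616,302.56.
Swap to TRY now, deposit: 8,500,000·1.3904·1.006550 = TRY 11,895,810.52.
The quoted forward undervalues MXN, so borrow MXN, convert to TRY at spot, deposit the TRY at 2.62%, and buy MXN forward at 1.3604 to cover the loan.
Arbitrage profit = |11,616,302.56 − 11,895,810.52| = TRY 279,508.

TRY 279,508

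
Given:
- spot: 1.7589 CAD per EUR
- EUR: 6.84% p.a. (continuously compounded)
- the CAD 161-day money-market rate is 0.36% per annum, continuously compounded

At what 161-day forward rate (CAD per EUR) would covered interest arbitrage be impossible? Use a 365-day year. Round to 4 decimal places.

T = 161/365 years.
CAD growth factor: e^(0.0036×161/365) = 1.0015892.
Growth of 1 EUR over T: e^(0.0684×161/365) = 1.0306307.
So F = 1.7589 × 1.0015892 / 1.0306307 = 1.709337 (CAD/EUR).

1.7093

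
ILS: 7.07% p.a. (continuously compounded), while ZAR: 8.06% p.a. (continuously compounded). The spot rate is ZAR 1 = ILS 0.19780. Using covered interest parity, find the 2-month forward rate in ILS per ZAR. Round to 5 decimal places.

0.19747

T = 2/12 years.
Growth of 1 ILS over T: e^(0.0707×2/12) = 1.011853.
ZAR growth factor: e^(0.0806×2/12) = 1.013524.
Forward (ILS per ZAR) = 0.1978 × 1.011853 / 1.013524 = 0.1974739.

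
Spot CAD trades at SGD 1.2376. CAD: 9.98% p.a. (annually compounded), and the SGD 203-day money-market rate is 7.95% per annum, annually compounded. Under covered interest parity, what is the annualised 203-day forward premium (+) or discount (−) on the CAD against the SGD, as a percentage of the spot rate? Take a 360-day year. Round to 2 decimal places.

T = 203/360 years.
No-arbitrage forward: 1.2376 × 1.0440803 / 1.0551066 = 1.2246666 SGD/CAD.
Annualised premium = (F − S)/S × (1/T) = (1.2246666 − 1.2376)/1.2376 ÷ (203/360) = -1.85%.

-1.85%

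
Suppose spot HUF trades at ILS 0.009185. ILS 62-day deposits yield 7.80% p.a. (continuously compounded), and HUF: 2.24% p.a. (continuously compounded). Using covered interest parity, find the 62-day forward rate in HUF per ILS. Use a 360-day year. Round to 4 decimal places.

107.8356

T = 62/360 years.
ILS growth factor: e^(0.0780×62/360) = 1.013523966.
Growth of 1 HUF over T: e^(0.0224×62/360) = 1.003865229.
CIP: F = S · (grow ILS)/(grow HUF) = 0.009185 × 1.013523966/1.003865229 = 0.00927337391 ILS per HUF.
Quoted the other way: 1/0.00927337391 = 107.8356 HUF per ILS.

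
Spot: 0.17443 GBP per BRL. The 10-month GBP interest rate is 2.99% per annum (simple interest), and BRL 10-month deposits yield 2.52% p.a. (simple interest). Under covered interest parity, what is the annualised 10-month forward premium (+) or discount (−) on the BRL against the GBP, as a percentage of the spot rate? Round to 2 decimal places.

T = 10/12 years.
No-arbitrage forward: 0.17443 × 1.0249167 / 1.021000 = 0.17509914 GBP/BRL.
(F − S)/S ÷ T = (0.17509914 − 0.17443)/0.17443/(10/12) = 0.004603 → 0.46%.

+0.46%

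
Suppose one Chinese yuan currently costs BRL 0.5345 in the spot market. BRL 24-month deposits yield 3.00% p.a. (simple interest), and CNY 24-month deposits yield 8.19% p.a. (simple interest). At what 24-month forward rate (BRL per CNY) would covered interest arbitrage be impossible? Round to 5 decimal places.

0.48683

T = 2 years.
Growth of 1 BRL over T: 1 + 0.0300×2 = 1.060000.
CNY accumulates by 1 + 0.0819×2 = 1.163800.
So F = 0.5345 × 1.060000 / 1.163800 = 0.4868276 (BRL/CNY).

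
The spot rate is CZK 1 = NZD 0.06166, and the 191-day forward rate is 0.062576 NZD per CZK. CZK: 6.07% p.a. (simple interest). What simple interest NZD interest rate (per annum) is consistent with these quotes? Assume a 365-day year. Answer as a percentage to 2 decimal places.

T = 191/365 years.
By CIP, F/S equals the NZD-to-CZK growth ratio: 0.062576/0.06166 = 1.0148557.
CZK growth factor: 1 + 0.0607×191/365 = 1.0317636.
Hence g_NZD = 1.0470912.
r = (1.0470912 − 1)/(191/365) = 0.089991 → 9.00%.

9.00%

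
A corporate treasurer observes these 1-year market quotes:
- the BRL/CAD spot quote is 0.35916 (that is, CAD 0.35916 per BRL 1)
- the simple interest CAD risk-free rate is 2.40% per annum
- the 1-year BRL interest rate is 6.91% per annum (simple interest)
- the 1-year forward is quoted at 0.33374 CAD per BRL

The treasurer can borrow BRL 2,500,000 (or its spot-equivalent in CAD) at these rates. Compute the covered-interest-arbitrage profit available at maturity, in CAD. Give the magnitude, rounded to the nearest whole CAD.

CAD 27,446

T = 1 year.
Keep in BRL, deliver into the forward: 2,500,000·1.069100·0.33374 = CAD 892,003.59.
Swap to CAD now, deposit: 2,500,000·0.35916·1.024000 = CAD 919,449.60.
The quoted forward undervalues BRL, so borrow BRL, convert to CAD at spot, deposit the CAD at 2.40%, and buy BRL forward at 0.33374 to cover the loan.
Arbitrage profit = |892,003.59 − 919,449.60| = CAD 27,446.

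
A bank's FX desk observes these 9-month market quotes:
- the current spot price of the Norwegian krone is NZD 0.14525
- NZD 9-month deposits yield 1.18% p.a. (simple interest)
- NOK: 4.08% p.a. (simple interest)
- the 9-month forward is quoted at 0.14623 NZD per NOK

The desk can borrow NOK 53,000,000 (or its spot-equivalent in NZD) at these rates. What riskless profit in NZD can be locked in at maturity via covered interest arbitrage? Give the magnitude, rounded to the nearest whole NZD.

T = 9/12 years.
Route A — deposit NOK, sell forward: 53,000,000 × 1.030600 × 0.14623 = NZD 7,987,345.81.
Route B — convert at spot, deposit NZD: 53,000,000 × 0.14525 × 1.008850 = NZD 7,766,379.51.
The quoted forward overvalues NOK, so borrow NZD, buy NOK at spot, deposit the NOK at 4.08%, and sell the proceeds forward at 0.14623.
The gap between the two covered legs is NZD 220,966.

NZD 220,966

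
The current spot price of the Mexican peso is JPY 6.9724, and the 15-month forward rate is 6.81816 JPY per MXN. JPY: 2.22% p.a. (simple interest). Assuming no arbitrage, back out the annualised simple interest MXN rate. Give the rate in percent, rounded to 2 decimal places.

4.08%

T = 15/12 years.
CIP gives F = S · g_JPY/g_MXN, so g_JPY/g_MXN = 6.81816/6.9724 = 0.9778785.
The JPY side grows by 1 + 0.0222×15/12 = 1.027750.
That pins the MXN growth at 1.0509997.
(1.0509997 − 1)/T = 0.040800, i.e. 4.08%.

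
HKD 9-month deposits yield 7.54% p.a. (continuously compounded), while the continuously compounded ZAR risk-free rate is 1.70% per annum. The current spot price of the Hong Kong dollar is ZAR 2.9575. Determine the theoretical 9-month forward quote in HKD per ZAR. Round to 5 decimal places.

T = 9/12 years.
Growth of 1 ZAR over T: e^(0.0170×9/12) = 1.0128316.
Growth of 1 HKD over T: e^(0.0754×9/12) = 1.0581795.
So F = 2.9575 × 1.0128316 / 1.0581795 = 2.830757 (ZAR/HKD).
Quoted the other way: 1/2.830757 = 0.35326 HKD per ZAR.

0.35326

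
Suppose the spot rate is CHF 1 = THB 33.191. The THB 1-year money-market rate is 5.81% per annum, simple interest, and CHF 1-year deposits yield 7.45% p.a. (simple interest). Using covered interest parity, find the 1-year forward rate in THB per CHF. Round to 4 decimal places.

32.6844

T = 1 year.
THB growth factor: 1 + 0.0581×1 = 1.058100.
CHF accumulates by 1 + 0.0745×1 = 1.074500.
Forward (THB per CHF) = 33.191 × 1.058100 / 1.074500 = 32.684409.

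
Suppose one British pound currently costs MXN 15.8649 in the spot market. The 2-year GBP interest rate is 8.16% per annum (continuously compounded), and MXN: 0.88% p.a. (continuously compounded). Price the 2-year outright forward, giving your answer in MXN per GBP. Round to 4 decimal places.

T = 2 years.
MXN growth factor: e^(0.0088×2) = 1.01775579.
GBP growth factor: e^(0.0816×2) = 1.17727212.
CIP: F = S · (grow MXN)/(grow GBP) = 15.8649 × 1.01775579/1.17727212 = 13.715261 MXN per GBP.

13.7153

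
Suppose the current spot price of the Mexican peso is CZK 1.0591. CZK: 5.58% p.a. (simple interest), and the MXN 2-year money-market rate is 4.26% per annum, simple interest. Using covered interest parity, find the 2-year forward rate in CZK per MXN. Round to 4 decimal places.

1.0849

T = 2 years.
CZK accumulates by 1 + 0.0558×2 = 1.111600.
Growth of 1 MXN over T: 1 + 0.0426×2 = 1.085200.
So F = 1.0591 × 1.111600 / 1.085200 = 1.084865 (CZK/MXN).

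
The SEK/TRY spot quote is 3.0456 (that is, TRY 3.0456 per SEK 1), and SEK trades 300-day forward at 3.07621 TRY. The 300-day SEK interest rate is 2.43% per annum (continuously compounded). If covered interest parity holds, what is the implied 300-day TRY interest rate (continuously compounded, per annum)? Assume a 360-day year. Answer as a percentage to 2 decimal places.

T = 300/360 years.
F/S = 3.07621/3.0456 = 1.0100506 = (growth of TRY) / (growth of SEK).
The SEK side grows by e^(0.0243×300/360) = 1.0204564.
That pins the TRY growth at 1.0307126.
r = ln(1.0307126)/(300/360) = 0.036300 → 3.63%.

3.63%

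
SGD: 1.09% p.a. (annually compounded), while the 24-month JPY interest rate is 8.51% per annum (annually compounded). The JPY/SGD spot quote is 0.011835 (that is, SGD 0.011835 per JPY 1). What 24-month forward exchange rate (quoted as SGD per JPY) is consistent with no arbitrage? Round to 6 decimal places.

T = 2 years.
SGD growth factor: (1 + 0.0109)^2 = 1.0219188.
JPY growth factor: (1 + 0.0851)^2 = 1.177442.
Forward (SGD per JPY) = 0.011835 × 1.0219188 / 1.177442 = 0.01027177.

0.010272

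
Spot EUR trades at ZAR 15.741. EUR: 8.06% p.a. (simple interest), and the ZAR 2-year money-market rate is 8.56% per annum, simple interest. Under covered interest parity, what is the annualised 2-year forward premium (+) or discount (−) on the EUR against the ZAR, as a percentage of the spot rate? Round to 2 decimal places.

T = 2 years.
F = S · g_ZAR/g_EUR = 15.741 × 1.171200/1.161200 = 15.876558.
(F − S)/S ÷ T = (15.876558 − 15.741)/15.741/2 = 0.004306 → 0.43%.

+0.43%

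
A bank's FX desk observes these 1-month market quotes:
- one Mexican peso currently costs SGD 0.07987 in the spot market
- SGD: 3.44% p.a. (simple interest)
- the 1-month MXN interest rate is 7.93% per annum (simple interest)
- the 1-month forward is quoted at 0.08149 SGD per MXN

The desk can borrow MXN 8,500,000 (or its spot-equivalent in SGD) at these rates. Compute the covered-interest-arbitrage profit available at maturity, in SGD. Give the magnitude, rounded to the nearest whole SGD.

SGD 16,401

T = 1/12 years.
Invest the MXN and cover forward: 8,500,000 × 1.00660833 × 0.08149 = SGD 697,242.36.
Convert at spot and invest in SGD: 8,500,000 × 0.07987 × 1.00286667 = SGD 680,841.17.
The quoted forward overvalues MXN, so borrow SGD, buy MXN at spot, deposit the MXN at 7.93%, and sell the proceeds forward at 0.08149.
Arbitrage profit = |697,242.36 − 680,841.17| = SGD 16,401.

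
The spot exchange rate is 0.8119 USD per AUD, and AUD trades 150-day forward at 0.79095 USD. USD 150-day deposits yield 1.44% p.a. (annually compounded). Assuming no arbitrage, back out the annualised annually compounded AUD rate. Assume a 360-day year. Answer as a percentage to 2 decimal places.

8.01%

T = 150/360 years.
F/S = 0.79095/0.8119 = 0.9741963 = (growth of USD) / (growth of AUD).
The USD side grows by (1 + 0.0144)^(150/360) = 1.005975.
So the AUD growth factor = 1.0326204.
r = 1.0326204^(360/150) − 1 = 0.080084 → 8.01%.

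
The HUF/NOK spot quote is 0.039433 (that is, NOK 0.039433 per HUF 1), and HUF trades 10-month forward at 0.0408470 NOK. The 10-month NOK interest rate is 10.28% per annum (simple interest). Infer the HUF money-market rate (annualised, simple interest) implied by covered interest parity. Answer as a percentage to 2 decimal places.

5.77%

T = 10/12 years.
F/S = 0.040847/0.039433 = 1.0358583 = (growth of NOK) / (growth of HUF).
NOK growth factor: 1 + 0.1028×10/12 = 1.0856667.
Hence g_HUF = 1.0480842.
r = (1.0480842 − 1)/(10/12) = 0.057701 → 5.77%.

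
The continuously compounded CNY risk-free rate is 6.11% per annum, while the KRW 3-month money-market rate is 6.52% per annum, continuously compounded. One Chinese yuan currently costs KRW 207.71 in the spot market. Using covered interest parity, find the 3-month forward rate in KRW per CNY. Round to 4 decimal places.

207.9230

T = 3/12 years.
KRW growth factor: e^(0.0652×3/12) = 1.01643357.
CNY growth factor: e^(0.0611×3/12) = 1.015392259.
So F = 207.71 × 1.01643357 / 1.015392259 = 207.923012 (KRW/CNY).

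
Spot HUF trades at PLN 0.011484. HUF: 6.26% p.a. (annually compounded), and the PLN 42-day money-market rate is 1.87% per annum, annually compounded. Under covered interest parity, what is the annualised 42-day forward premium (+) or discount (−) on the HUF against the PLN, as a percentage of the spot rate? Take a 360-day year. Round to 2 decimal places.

-4.21%

T = 42/360 years.
CIP forward (PLN per HUF) = 0.011484 × 1.0021639/1.007109 = 0.011427611.
Annualised premium = (F − S)/S × (1/T) = (0.011427611 − 0.011484)/0.011484 ÷ (42/360) = -4.21%.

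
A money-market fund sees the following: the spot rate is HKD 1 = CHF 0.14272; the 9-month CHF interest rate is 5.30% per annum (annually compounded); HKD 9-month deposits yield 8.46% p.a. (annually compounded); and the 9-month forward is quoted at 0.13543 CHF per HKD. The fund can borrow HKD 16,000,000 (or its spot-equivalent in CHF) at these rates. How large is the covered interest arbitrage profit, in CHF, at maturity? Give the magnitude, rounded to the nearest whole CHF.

CHF 70,738

T = 9/12 years.
Invest the HKD and cover forward: 16,000,000 × 1.062801601 × 0.13543 = CHF 2,302,963.53.
Convert at spot and invest in CHF: 16,000,000 × 0.14272 × 1.039492304 = CHF 2,373,701.47.
The quoted forward undervalues HKD, so borrow HKD, convert to CHF at spot, deposit the CHF at 5.30%, and buy HKD forward at 0.13543 to cover the loan.
Profit = 2,373,701.47 − 2,302,963.53 = CHF 70,738.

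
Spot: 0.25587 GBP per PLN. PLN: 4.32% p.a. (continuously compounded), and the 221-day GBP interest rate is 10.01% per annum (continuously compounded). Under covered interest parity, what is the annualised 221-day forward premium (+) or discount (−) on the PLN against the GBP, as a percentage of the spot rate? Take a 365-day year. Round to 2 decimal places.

+5.79%

T = 221/365 years.
CIP forward (GBP per PLN) = 0.25587 × 1.0624829/1.0265018 = 0.26483879.
Annualised premium = (F − S)/S × (1/T) = (0.26483879 − 0.25587)/0.25587 ÷ (221/365) = 5.79%.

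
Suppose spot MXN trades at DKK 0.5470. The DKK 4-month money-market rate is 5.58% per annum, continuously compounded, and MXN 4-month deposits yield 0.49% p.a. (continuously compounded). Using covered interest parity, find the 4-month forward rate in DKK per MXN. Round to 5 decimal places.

0.55636

T = 4/12 years.
DKK accumulates by e^(0.0558×4/12) = 1.0187741.
MXN growth factor: e^(0.0049×4/12) = 1.0016347.
Forward (DKK per MXN) = 0.547 × 1.0187741 / 1.0016347 = 0.5563600.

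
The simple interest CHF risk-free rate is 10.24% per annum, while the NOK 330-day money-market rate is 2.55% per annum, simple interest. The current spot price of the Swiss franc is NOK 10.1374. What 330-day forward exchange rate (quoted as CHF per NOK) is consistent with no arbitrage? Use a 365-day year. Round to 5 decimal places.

0.10535

T = 330/365 years.
NOK accumulates by 1 + 0.0255×330/365 = 1.0230548.
CHF accumulates by 1 + 0.1024×330/365 = 1.0925808.
CIP: F = S · (grow NOK)/(grow CHF) = 10.1374 × 1.0230548/1.0925808 = 9.492310 NOK per CHF.
Quoted the other way: 1/9.492310 = 0.10535 CHF per NOK.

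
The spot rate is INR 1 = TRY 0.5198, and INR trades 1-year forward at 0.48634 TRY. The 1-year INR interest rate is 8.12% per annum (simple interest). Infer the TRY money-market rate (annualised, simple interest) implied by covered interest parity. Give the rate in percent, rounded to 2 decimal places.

1.16%

T = 1 year.
By CIP, F/S equals the TRY-to-INR growth ratio: 0.48634/0.5198 = 0.9356291.
The INR side grows by 1 + 0.0812×1 = 1.081200.
Hence g_TRY = 1.0116022.
(1.0116022 − 1)/T = 0.011602, i.e. 1.16%.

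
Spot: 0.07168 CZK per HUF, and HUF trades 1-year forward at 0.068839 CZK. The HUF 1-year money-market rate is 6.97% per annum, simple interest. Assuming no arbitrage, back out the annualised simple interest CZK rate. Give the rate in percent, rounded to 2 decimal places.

T = 1 year.
By CIP, F/S equals the CZK-to-HUF growth ratio: 0.068839/0.07168 = 0.9603655.
HUF growth factor: 1 + 0.0697×1 = 1.069700.
Hence g_CZK = 1.027303.
(1.027303 − 1)/T = 0.027303, i.e. 2.73%.

2.73%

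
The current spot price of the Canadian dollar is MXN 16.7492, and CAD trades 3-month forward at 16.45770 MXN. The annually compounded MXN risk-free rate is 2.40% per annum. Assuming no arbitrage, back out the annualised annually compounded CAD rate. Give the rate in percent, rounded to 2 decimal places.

T = 3/12 years.
F/S = 16.4577/16.7492 = 0.9825962 = (growth of MXN) / (growth of CAD).
The MXN side grows by (1 + 0.0240)^(3/12) = 1.0059467.
So the CAD growth factor = 1.0237641.
r = 1.0237641^(12/3) − 1 = 0.098499 → 9.85%.

9.85%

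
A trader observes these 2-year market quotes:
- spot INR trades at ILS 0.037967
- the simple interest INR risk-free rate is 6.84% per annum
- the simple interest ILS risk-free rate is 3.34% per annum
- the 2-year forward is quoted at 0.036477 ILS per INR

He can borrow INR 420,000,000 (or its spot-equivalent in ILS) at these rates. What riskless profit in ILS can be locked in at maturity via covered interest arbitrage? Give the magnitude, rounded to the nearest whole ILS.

T = 2 years.
Route A — deposit INR, sell forward: 420,000,000 × 1.136800 × 0.036477 = ILS 17,416,162.51.
Route B — convert at spot, deposit ILS: 420,000,000 × 0.037967 × 1.066800 = ILS 17,011,342.15.
The quoted forward overvalues INR, so borrow ILS, buy INR at spot, deposit the INR at 6.84%, and sell the proceeds forward at 0.036477.
The gap between the two covered legs is ILS 404,820.

ILS 404,820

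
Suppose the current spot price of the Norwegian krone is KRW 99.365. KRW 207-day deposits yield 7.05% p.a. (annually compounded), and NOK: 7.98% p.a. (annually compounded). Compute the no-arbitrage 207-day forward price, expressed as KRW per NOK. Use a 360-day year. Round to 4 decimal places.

98.8720

T = 207/360 years.
Growth of 1 KRW over T: (1 + 0.0705)^(207/360) = 1.03994971.
Growth of 1 NOK over T: (1 + 0.0798)^(207/360) = 1.04513505.
So F = 99.365 × 1.03994971 / 1.04513505 = 98.872010 (KRW/NOK).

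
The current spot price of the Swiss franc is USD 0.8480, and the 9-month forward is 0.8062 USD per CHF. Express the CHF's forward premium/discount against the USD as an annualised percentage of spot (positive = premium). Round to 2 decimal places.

T = 9/12 years.
CHF trades forward at -4.92925% vs spot over the period.
Per annum: -0.0492925 / (9/12) = -0.065723 = -6.57%.

-6.57%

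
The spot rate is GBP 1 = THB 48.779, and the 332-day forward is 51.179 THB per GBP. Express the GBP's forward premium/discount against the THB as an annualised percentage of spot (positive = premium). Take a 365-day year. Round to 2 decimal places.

+5.41%

T = 332/365 years.
(F − S)/S = (51.179 − 48.779)/48.779 = 0.0492015.
Annualise by dividing by T: 0.0492015 / (332/365) = 0.054092 → 5.41%.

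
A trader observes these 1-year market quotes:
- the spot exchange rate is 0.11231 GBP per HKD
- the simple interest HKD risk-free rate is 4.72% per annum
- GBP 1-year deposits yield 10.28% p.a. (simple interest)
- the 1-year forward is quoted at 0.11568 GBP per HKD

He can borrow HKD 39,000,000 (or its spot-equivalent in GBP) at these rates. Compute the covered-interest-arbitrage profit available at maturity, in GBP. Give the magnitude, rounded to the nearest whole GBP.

T = 1 year.
Route A — deposit HKD, sell forward: 39,000,000 × 1.047200 × 0.11568 = GBP 4,724,463.74.
Route B — convert at spot, deposit GBP: 39,000,000 × 0.11231 × 1.102800 = GBP 4,830,363.25.
The quoted forward undervalues HKD, so borrow HKD, convert to GBP at spot, deposit the GBP at 10.28%, and buy HKD forward at 0.11568 to cover the loan.
Arbitrage profit = |4,724,463.74 − 4,830,363.25| = GBP 105,900.

GBP 105,900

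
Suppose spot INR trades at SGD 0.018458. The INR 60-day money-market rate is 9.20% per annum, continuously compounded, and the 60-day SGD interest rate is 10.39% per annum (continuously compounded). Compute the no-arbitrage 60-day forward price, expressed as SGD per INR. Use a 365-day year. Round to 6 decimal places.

0.018494

T = 60/365 years.
Growth of 1 SGD over T: e^(0.1039×60/365) = 1.0172261.
INR growth factor: e^(0.0920×60/365) = 1.0152382.
So F = 0.018458 × 1.0172261 / 1.0152382 = 0.01849414 (SGD/INR).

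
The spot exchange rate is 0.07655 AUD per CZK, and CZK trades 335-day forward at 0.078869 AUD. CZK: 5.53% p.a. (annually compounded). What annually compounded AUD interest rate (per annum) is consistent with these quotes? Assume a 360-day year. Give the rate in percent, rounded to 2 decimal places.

T = 335/360 years.
CIP gives F = S · g_AUD/g_CZK, so g_AUD/g_CZK = 0.078869/0.07655 = 1.0302939.
CZK growth factor: (1 + 0.0553)^(335/360) = 1.0513628.
Hence g_AUD = 1.0832127.
Annualise: 1.0832127^(360/335) − 1 = 0.089693 = 8.97%.

8.97%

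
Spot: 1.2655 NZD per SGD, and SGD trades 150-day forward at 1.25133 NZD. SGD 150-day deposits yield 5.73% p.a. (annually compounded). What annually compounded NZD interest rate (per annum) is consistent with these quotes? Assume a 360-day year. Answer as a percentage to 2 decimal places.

T = 150/360 years.
CIP gives F = S · g_NZD/g_SGD, so g_NZD/g_SGD = 1.25133/1.2655 = 0.9888028.
The SGD side grows by (1 + 0.0573)^(150/360) = 1.0234876.
That pins the NZD growth at 1.0120274.
Annualise: 1.0120274^(360/150) − 1 = 0.029109 = 2.91%.

2.91%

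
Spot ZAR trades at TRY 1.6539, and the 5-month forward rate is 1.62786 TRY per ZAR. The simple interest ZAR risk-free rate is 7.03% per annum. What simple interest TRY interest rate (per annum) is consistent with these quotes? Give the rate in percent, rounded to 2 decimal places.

3.14%

T = 5/12 years.
By CIP, F/S equals the TRY-to-ZAR growth ratio: 1.62786/1.6539 = 0.9842554.
The ZAR side grows by 1 + 0.0703×5/12 = 1.0292917.
That pins the TRY growth at 1.0130859.
r = (1.0130859 − 1)/(5/12) = 0.031406 → 3.14%.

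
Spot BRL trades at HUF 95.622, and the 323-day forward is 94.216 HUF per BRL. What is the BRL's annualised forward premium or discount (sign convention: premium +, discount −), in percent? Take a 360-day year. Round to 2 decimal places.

-1.64%

T = 323/360 years.
BRL trades forward at -1.47037% vs spot over the period.
Per annum: -0.0147037 / (323/360) = -0.016388 = -1.64%.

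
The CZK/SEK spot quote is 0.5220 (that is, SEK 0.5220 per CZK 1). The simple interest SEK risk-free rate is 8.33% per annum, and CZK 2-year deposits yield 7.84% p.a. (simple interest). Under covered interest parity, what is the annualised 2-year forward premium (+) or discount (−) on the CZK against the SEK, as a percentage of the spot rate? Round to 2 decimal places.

T = 2 years.
No-arbitrage forward: 0.522 × 1.166600 / 1.156800 = 0.5264222 SEK/CZK.
(F − S)/S ÷ T = (0.5264222 − 0.522)/0.522/2 = 0.004236 → 0.42%.

+0.42%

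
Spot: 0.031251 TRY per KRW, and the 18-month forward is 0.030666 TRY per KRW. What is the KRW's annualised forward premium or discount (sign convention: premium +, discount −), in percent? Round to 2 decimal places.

-1.25%

T = 18/12 years.
Period premium: (0.030666 − 0.031251)/0.031251 = -0.0187194.
×(1/T) gives -1.25% p.a.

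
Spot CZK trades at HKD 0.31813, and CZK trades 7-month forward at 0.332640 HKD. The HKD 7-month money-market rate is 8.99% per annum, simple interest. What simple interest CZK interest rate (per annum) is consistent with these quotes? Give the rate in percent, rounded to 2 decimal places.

T = 7/12 years.
F/S = 0.33264/0.31813 = 1.0456103 = (growth of HKD) / (growth of CZK).
The HKD side grows by 1 + 0.0899×7/12 = 1.0524417.
Hence g_CZK = 1.0065334.
r = (1.0065334 − 1)/(7/12) = 0.011200 → 1.12%.

1.12%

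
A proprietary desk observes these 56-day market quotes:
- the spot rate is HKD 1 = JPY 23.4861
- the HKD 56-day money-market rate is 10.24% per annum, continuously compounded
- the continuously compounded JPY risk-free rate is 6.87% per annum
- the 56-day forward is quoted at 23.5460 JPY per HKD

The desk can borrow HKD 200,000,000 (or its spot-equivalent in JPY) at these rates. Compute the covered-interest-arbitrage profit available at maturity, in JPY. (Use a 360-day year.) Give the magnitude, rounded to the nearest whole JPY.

JPY 37,126,135

T = 56/360 years.
Keep in HKD, deliver into the forward: 200,000,000·1.016056429935·23.5460 = JPY 4,784,812,939.85.
Swap to JPY now, deposit: 200,000,000·23.4861·1.010743973045 = JPY 4,747,686,805.07.
The quoted forward overvalues HKD, so borrow JPY, buy HKD at spot, deposit the HKD at 10.24%, and sell the proceeds forward at 23.5460.
Arbitrage profit = |4,784,812,939.85 − 4,747,686,805.07| = JPY 37,126,135.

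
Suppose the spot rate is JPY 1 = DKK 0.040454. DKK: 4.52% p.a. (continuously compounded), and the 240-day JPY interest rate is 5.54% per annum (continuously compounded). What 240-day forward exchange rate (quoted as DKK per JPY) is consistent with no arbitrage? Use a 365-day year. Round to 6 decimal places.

T = 240/365 years.
Growth of 1 DKK over T: e^(0.0452×240/365) = 1.0301666.
JPY growth factor: e^(0.0554×240/365) = 1.037099.
So F = 0.040454 × 1.0301666 / 1.037099 = 0.04018359 (DKK/JPY).

0.040184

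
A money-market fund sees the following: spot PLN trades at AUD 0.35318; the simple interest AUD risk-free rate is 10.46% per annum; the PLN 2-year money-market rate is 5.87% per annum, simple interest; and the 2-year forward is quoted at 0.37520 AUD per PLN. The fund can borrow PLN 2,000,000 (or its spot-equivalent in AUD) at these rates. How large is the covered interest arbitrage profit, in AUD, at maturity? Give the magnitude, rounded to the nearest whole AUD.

T = 2 years.
Keep in PLN, deliver into the forward: 2,000,000·1.117400·0.37520 = AUD 838,496.96.
Swap to AUD now, deposit: 2,000,000·0.35318·1.209200 = AUD 854,130.51.
The quoted forward undervalues PLN, so borrow PLN, convert to AUD at spot, deposit the AUD at 10.46%, and buy PLN forward at 0.37520 to cover the loan.
Arbitrage profit = |838,496.96 − 854,130.51| = AUD 15,634.

AUD 15,634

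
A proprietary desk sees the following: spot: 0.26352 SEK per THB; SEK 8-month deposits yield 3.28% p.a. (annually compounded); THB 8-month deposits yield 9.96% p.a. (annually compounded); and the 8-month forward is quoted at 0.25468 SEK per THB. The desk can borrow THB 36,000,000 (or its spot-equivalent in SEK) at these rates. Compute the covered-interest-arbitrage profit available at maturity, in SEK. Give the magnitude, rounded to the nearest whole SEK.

T = 8/12 years.
Invest the THB and cover forward: 36,000,000 × 1.065343893 × 0.25468 = SEK 9,767,584.18.
Convert at spot and invest in SEK: 36,000,000 × 0.26352 × 1.021748839 = SEK 9,693,045.15.
The quoted forward overvalues THB, so borrow SEK, buy THB at spot, deposit the THB at 9.96%, and sell the proceeds forward at 0.25468.
Profit = 9,767,584.18 − 9,693,045.15 = SEK 74,539.

SEK 74,539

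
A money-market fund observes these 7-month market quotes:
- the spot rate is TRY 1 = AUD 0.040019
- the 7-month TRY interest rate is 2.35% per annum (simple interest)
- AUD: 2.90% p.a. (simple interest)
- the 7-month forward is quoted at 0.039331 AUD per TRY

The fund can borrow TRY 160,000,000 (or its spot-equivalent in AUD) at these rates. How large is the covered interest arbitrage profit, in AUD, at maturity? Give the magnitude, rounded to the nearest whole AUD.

T = 7/12 years.
Invest the TRY and cover forward: 160,000,000 × 1.013708333 × 0.039331 = AUD 6,379,225.99.
Convert at spot and invest in AUD: 160,000,000 × 0.040019 × 1.016916667 = AUD 6,511,358.10.
The quoted forward undervalues TRY, so borrow TRY, convert to AUD at spot, deposit the AUD at 2.90%, and buy TRY forward at 0.039331 to cover the loan.
The gap between the two covered legs is AUD 132,132.

AUD 132,132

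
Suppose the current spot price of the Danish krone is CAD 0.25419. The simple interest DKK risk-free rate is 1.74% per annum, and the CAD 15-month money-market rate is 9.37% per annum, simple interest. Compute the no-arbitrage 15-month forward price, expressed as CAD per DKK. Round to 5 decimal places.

0.27792

T = 15/12 years.
Growth of 1 CAD over T: 1 + 0.0937×15/12 = 1.117125.
Growth of 1 DKK over T: 1 + 0.0174×15/12 = 1.021750.
Forward (CAD per DKK) = 0.25419 × 1.117125 / 1.021750 = 0.2779173.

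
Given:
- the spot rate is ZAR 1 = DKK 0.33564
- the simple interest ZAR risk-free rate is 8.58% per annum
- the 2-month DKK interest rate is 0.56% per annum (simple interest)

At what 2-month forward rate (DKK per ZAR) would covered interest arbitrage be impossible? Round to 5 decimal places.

T = 2/12 years.
DKK growth factor: 1 + 0.0056×2/12 = 1.0009333.
Growth of 1 ZAR over T: 1 + 0.0858×2/12 = 1.014300.
Forward (DKK per ZAR) = 0.33564 × 1.0009333 / 1.014300 = 0.3312169.

0.33122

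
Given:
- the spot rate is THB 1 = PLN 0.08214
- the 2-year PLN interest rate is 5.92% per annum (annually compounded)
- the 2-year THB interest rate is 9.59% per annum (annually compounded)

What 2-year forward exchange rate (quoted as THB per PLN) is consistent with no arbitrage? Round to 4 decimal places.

13.0326

T = 2 years.
PLN accumulates by (1 + 0.0592)^2 = 1.12190464.
THB accumulates by (1 + 0.0959)^2 = 1.20099681.
CIP: F = S · (grow PLN)/(grow THB) = 0.08214 × 1.12190464/1.20099681 = 0.076730634 PLN per THB.
Invert for THB per PLN: 1 / 0.076730634 = 13.0326.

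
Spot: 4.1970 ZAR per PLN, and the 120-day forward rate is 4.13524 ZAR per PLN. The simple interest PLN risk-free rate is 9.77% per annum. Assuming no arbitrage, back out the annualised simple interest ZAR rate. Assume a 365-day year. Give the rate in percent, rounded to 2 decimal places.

5.15%

T = 120/365 years.
By CIP, F/S equals the ZAR-to-PLN growth ratio: 4.13524/4.197 = 0.9852847.
PLN growth factor: 1 + 0.0977×120/365 = 1.0321205.
Hence g_ZAR = 1.0169325.
r = (1.0169325 − 1)/(120/365) = 0.051503 → 5.15%.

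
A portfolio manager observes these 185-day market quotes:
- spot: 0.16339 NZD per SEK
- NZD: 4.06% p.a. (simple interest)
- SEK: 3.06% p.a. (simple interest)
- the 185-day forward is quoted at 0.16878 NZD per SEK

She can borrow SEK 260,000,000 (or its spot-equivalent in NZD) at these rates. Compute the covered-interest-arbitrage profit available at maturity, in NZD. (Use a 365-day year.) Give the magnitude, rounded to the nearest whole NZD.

NZD 1,207,818

T = 185/365 years.
Route A — deposit SEK, sell forward: 260,000,000 × 1.015509589 × 0.16878 = NZD 44,563,404.19.
Route B — convert at spot, deposit NZD: 260,000,000 × 0.16339 × 1.0205780822 = NZD 43,355,585.74.
The quoted forward overvalues SEK, so borrow NZD, buy SEK at spot, deposit the SEK at 3.06%, and sell the proceeds forward at 0.16878.
The gap between the two covered legs is NZD 1,207,818.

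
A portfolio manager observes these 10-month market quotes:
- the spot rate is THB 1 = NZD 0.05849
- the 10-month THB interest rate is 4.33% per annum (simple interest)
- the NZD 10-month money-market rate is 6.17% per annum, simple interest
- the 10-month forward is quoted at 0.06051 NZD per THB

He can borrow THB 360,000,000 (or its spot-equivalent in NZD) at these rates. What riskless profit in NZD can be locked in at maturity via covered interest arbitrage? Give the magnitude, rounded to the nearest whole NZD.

T = 10/12 years.
Keep in THB, deliver into the forward: 360,000,000·1.0360833333·0.06051 = NZD 22,569,624.90.
Swap to NZD now, deposit: 360,000,000·0.05849·1.0514166667 = NZD 22,139,049.90.
The quoted forward overvalues THB, so borrow NZD, buy THB at spot, deposit the THB at 4.33%, and sell the proceeds forward at 0.06051.
Arbitrage profit = |22,569,624.90 − 22,139,049.90| = NZD 430,575.

NZD 430,575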